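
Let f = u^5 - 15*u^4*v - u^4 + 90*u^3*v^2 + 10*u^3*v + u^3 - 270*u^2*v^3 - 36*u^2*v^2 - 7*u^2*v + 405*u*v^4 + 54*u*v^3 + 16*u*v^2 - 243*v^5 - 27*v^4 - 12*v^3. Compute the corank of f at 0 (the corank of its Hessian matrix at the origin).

Hessian at 0 has rank 0.

2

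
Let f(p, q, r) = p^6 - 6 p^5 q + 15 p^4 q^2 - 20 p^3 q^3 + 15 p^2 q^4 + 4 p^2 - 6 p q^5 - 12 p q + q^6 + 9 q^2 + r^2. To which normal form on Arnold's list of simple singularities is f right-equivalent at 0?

The Hessian of f at 0 is [[8, -12, 0], [-12, 18, 0], [0, 0, 2]] with rank 2, so corank 1. A Groebner basis of the Jacobian ideal J(f) in C{p,q,r} is {q^5, p - 3*q/2, r}; counting standard monomials gives mu = 5. Corank 1: A-series; mu = 5 gives A_5.

A5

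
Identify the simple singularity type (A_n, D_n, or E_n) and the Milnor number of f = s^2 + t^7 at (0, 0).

The Hessian of f at 0 is [[2, 0], [0, 0]] with rank 1, so corank 1. A Groebner basis of the Jacobian ideal J(f) in C{s,t} is {t^6, s}; counting standard monomials gives mu = 6. Corank 1: A-series; mu = 6 gives A_6.

Type A_6, Milnor number mu = 6.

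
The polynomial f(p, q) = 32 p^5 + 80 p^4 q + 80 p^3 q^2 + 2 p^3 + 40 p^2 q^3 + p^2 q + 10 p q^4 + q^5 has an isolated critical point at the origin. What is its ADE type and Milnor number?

The Hessian of f at 0 is [[0, 0], [0, 0]] with rank 0, so corank 2. A Groebner basis of the Jacobian ideal J(f) in C{p,q} is {-p*q/10 + q^4, p*q^2, p^2 + p*q/2}; counting standard monomials gives mu = 6. Corank 2; j^3 = p^2*(2*p + q) has shape L^2 M (L != M), so D-series; mu = 6 gives D_6.

Type D_6, Milnor number mu = 6.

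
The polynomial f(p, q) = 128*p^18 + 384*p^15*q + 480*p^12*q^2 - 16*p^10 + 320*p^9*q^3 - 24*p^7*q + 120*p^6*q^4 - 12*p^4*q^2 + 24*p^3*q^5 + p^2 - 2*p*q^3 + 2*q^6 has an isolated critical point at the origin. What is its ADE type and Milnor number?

Type A_{5}, Milnor number mu = 5.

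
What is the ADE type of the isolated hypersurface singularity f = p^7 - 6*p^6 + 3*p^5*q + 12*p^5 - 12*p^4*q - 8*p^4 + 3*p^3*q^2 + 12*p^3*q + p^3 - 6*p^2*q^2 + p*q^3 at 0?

E7

The Hessian of f at 0 is [[0, 0], [0, 0]] with rank 0, so corank 2. A Groebner basis of the Jacobian ideal J(f) in C{p,q} is {3*p^2/4 + q^4 + q^3/4, p^3, p^2*q - p^2/4 - q^3/12, -p^2 + p*q^2 - q^3/3}; counting standard monomials gives mu = 7. Corank 2; j^3 = p^3 is a perfect cube, so E-series; the 4-jet and mu = 7 give E_7.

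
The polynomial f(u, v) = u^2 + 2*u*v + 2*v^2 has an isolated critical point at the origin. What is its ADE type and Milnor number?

The Hessian of f at 0 is [[2, 2], [2, 4]] with rank 2, so corank 0. A Groebner basis of the Jacobian ideal J(f) in C{u,v} is {u, v}; counting standard monomials gives mu = 1. Corank 0: nondegenerate Morse point, so A_1.

Type A_1, Milnor number mu = 1.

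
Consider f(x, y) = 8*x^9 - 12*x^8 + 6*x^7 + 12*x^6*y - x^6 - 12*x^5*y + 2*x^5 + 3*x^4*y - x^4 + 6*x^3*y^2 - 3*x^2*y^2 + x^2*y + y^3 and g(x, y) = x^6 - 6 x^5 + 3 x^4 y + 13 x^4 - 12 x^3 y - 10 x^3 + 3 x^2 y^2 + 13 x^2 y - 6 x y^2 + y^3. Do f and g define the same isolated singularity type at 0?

Yes.

The Hessian of f at 0 is [[0, 0], [0, 0]] with rank 0, so corank 2. A Groebner basis of the Jacobian ideal J(f) in C{x,y} is {y^3, x^2 + 3*y^2, x*y}; counting standard monomials gives mu = 4. Corank 2; j^3 = y*(x^2 + y^2) splits into three distinct lines over C (the quadratic factor has nonzero discriminant), so D_4. The Hessian of g at 0 is [[0, 0], [0, 0]] with rank 0, so corank 2. A Groebner basis of the Jacobian ideal J(g) in C{x,y} is {y^3, x^2 - 3*y^2/11, x*y - 6*y^2/11}; counting standard monomials gives mu = 4. Corank 2; j^3 = -(2*x - y)*(5*x^2 - 4*x*y + y^2) splits into three distinct lines over C (the quadratic factor has nonzero discriminant), so D_4. Both have type D_4, hence right-equivalent.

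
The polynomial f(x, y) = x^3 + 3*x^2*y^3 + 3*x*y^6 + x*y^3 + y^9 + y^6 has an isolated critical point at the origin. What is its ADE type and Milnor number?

Type E7, Milnor number mu = 7.

The Hessian of f at 0 is [[0, 0], [0, 0]] with rank 0, so corank 2. A Groebner basis of the Jacobian ideal J(f) in C{x,y} is {x^3, x*y^2, 3*x^2 + y^3}; counting standard monomials gives mu = 7. Corank 2; j^3 = x^3 is a perfect cube, so E-series; the 4-jet and mu = 7 give E_7.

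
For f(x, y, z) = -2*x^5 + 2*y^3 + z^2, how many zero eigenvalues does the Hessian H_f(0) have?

2

Hessian at 0 has rank 1.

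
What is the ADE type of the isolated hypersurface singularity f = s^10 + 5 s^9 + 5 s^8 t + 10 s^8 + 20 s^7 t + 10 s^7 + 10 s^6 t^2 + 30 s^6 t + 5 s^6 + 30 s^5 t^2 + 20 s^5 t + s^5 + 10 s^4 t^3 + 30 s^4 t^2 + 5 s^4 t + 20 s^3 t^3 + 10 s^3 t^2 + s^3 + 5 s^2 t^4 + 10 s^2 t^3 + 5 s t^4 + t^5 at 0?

The Hessian of f at 0 has rank 0. Corank 2; j^3 = s^3 is a perfect cube, so E-series; the 5-jet and mu = 8 give E_8.

E8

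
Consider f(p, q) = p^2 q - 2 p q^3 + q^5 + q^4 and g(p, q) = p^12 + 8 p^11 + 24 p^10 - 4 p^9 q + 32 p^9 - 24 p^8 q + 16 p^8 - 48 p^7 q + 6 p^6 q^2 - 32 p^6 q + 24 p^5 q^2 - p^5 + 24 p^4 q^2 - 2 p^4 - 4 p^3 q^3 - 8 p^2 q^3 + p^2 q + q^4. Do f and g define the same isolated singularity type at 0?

The Hessian of f at 0 has rank 0. Corank 2; j^3 = p^2*q has shape L^2 M (L != M), so D-series; mu = 5 gives D_5. The Hessian of g at 0 has rank 0. Corank 2; j^3 = p^2*q has shape L^2 M (L != M), so D-series; mu = 5 gives D_5. Both have type D_5, hence right-equivalent.

Yes.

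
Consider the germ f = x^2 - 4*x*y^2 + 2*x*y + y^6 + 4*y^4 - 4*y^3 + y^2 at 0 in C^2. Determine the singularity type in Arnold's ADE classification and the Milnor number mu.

The Hessian of f at 0 is [[2, 2], [2, 2]] with rank 1, so corank 1. A Groebner basis of the Jacobian ideal J(f) in C{x,y} is {x^3 - 3*x^2/2 - 5*x*y/2 - x/2 - y/2, x^2*y + x^2 + 3*x*y/2 + x/4 + y/4, -x/2 + y^2 - y/2}; counting standard monomials gives mu = 5. Corank 1: A-series; mu = 5 gives A_5.

Type A_{5}, Milnor number mu = 5.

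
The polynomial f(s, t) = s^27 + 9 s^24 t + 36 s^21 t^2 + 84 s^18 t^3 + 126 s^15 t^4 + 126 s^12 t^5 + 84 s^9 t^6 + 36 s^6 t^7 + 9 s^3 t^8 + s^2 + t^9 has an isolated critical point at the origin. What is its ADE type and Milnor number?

Type A_8, Milnor number mu = 8.

The Hessian of f at 0 has rank 1. Corank 1: A-series; mu = 8 gives A_8.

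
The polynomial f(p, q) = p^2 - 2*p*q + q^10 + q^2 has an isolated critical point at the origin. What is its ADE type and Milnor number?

The Hessian of f at 0 is [[2, -2], [-2, 2]] with rank 1, so corank 1. A Groebner basis of the Jacobian ideal J(f) in C{p,q} is {q^9, p - q}; counting standard monomials gives mu = 9. Corank 1: A-series; mu = 9 gives A_9.

Type A_{9}, Milnor number mu = 9.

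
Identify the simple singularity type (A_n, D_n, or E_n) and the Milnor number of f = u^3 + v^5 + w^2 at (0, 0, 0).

Type E_{8}, Milnor number mu = 8.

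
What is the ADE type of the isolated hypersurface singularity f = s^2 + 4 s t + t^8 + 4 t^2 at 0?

The Hessian of f at 0 is [[2, 4], [4, 8]] with rank 1, so corank 1. A Groebner basis of the Jacobian ideal J(f) in C{s,t} is {t^7, s + 2*t}; counting standard monomials gives mu = 7. Corank 1: A-series; mu = 7 gives A_7.

A_7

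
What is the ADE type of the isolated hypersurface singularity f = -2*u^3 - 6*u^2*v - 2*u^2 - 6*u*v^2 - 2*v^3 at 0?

A_2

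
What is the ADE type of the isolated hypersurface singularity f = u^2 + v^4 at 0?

The Hessian of f at 0 is [[2, 0], [0, 0]] with rank 1, so corank 1. A Groebner basis of the Jacobian ideal J(f) in C{u,v} is {v^3, u}; counting standard monomials gives mu = 3. Corank 1: A-series; mu = 3 gives A_3.

A_3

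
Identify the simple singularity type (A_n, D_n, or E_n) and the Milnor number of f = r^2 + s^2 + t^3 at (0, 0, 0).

Type A2, Milnor number mu = 2.

The Hessian of f at 0 is [[2, 0, 0], [0, 0, 0], [0, 0, 2]] with rank 2, so corank 1. A Groebner basis of the Jacobian ideal J(f) in C{s,t,r} is {t^2, s, r}; counting standard monomials gives mu = 2. Corank 1: A-series; mu = 2 gives A_2.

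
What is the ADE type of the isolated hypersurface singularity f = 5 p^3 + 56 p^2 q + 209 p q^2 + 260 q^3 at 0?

The Hessian of f at 0 has rank 0. Corank 2; j^3 = (p + 4*q)*(5*p^2 + 36*p*q + 65*q^2) splits into three distinct lines over C (the quadratic factor has nonzero discriminant), so D_4.

D4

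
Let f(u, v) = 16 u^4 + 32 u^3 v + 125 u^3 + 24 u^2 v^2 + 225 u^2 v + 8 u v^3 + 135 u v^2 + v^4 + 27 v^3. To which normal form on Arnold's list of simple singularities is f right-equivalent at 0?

E_{6}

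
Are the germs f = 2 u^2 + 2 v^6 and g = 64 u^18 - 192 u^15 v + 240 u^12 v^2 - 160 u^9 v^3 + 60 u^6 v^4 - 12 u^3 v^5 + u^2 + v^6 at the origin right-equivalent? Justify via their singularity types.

Yes.

The Hessian of f at 0 is [[4, 0], [0, 0]] with rank 1, so corank 1. A Groebner basis of the Jacobian ideal J(f) in C{u,v} is {v^5, u}; counting standard monomials gives mu = 5. Corank 1: A-series; mu = 5 gives A_5. The Hessian of g at 0 is [[2, 0], [0, 0]] with rank 1, so corank 1. A Groebner basis of the Jacobian ideal J(g) in C{u,v} is {v^5, u}; counting standard monomials gives mu = 5. Corank 1: A-series; mu = 5 gives A_5. Both have type A_5, hence right-equivalent.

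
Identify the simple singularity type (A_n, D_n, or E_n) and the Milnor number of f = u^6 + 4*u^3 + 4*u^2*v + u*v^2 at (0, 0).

Type D_{7}, Milnor number mu = 7.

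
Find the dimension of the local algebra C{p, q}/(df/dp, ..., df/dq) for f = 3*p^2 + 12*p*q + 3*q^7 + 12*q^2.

The Hessian of f at 0 has rank 1. Corank 1: A-series; mu = 6 gives A_6.

6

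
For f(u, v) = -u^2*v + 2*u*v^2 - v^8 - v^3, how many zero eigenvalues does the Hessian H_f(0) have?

The Hessian at 0 is [[0, 0], [0, 0]] of rank 0; hence corank 2.

2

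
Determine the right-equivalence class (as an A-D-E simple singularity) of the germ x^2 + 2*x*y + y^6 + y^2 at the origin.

The Hessian of f at 0 has rank 1. Corank 1: A-series; mu = 5 gives A_5.

A_5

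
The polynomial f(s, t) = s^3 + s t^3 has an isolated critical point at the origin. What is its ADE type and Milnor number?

Type E_{7}, Milnor number mu = 7.

The Hessian of f at 0 has rank 0. Corank 2; j^3 = s^3 is a perfect cube, so E-series; the 4-jet and mu = 7 give E_7.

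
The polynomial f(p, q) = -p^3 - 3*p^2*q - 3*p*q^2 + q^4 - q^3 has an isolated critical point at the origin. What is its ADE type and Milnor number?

Type E_{6}, Milnor number mu = 6.

The Hessian of f at 0 has rank 0. Corank 2; j^3 = -(p + q)^3 is a perfect cube, so E-series; the 4-jet and mu = 6 give E_6.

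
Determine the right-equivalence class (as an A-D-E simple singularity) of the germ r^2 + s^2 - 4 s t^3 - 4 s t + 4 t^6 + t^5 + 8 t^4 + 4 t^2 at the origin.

A4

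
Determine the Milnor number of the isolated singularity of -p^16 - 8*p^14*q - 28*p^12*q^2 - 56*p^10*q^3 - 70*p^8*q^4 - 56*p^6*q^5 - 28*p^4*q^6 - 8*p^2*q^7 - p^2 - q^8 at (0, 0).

The Hessian of f at 0 has rank 1. Corank 1: A-series; mu = 7 gives A_7.

7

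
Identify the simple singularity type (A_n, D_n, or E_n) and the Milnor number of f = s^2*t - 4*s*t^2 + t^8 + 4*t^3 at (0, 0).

The Hessian of f at 0 has rank 0. Corank 2; j^3 = t*(s - 2*t)^2 has shape L^2 M (L != M), so D-series; mu = 9 gives D_9.

Type D_{9}, Milnor number mu = 9.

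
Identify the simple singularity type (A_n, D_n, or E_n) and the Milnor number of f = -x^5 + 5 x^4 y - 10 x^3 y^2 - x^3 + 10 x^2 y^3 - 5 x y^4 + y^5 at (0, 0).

Type E_{8}, Milnor number mu = 8.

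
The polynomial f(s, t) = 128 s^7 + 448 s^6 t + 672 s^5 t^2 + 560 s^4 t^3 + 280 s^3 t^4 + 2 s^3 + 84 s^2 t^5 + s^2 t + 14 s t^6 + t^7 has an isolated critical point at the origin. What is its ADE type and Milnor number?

Type D_8, Milnor number mu = 8.

The Hessian of f at 0 is [[0, 0], [0, 0]] with rank 0, so corank 2. A Groebner basis of the Jacobian ideal J(f) in C{s,t} is {-s*t/14 + t^6, s*t^2, s^2 + s*t/2}; counting standard monomials gives mu = 8. Corank 2; j^3 = s^2*(2*s + t) has shape L^2 M (L != M), so D-series; mu = 8 gives D_8.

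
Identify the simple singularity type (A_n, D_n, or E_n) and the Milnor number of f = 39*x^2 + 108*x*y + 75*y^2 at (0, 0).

The Hessian of f at 0 is [[78, 108], [108, 150]] with rank 2, so corank 0. A Groebner basis of the Jacobian ideal J(f) in C{x,y} is {x, y}; counting standard monomials gives mu = 1. Corank 0: nondegenerate Morse point, so A_1.

Type A_{1}, Milnor number mu = 1.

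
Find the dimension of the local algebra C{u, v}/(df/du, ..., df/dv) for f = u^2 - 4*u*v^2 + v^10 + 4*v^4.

9

The Hessian of f at 0 has rank 1. Corank 1: A-series; mu = 9 gives A_9.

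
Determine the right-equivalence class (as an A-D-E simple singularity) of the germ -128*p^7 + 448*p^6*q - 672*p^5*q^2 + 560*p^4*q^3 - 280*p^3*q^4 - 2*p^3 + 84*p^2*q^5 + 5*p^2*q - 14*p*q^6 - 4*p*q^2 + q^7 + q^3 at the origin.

The Hessian of f at 0 is [[0, 0], [0, 0]] with rank 0, so corank 2. A Groebner basis of the Jacobian ideal J(f) in C{p,q} is {-p*q/14 + q^6 + q^2/14, p*q^2 - q^3, p^2 - 3*p*q/2 + q^2/2}; counting standard monomials gives mu = 8. Corank 2; j^3 = -(p - q)^2*(2*p - q) has shape L^2 M (L != M), so D-series; mu = 8 gives D_8.

D_{8}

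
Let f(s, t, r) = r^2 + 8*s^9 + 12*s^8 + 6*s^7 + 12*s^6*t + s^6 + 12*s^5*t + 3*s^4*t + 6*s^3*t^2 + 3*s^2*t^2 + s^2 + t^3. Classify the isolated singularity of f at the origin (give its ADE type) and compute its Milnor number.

The Hessian of f at 0 has rank 2. Corank 1: A-series; mu = 2 gives A_2.

Type A2, Milnor number mu = 2.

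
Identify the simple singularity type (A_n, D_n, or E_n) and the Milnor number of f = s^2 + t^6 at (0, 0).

Type A_{5}, Milnor number mu = 5.

The Hessian of f at 0 has rank 1. Corank 1: A-series; mu = 5 gives A_5.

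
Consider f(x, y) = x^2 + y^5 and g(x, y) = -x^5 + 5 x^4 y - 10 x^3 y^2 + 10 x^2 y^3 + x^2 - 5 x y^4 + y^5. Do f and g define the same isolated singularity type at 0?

Yes.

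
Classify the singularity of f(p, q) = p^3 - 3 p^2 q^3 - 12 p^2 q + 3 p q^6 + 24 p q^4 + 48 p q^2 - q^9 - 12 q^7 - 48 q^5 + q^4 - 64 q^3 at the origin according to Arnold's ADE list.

The Hessian of f at 0 is [[0, 0], [0, 0]] with rank 0, so corank 2. A Groebner basis of the Jacobian ideal J(f) in C{p,q} is {q^3, p^2 - 8*p*q + 16*q^2}; counting standard monomials gives mu = 6. Corank 2; j^3 = (p - 4*q)^3 is a perfect cube, so E-series; the 4-jet and mu = 6 give E_6.

E6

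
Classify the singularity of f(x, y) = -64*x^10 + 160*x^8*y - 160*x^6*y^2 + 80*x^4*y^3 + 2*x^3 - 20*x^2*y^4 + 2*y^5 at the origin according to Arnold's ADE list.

The Hessian of f at 0 has rank 0. Corank 2; j^3 = 2*x^3 is a perfect cube, so E-series; the 5-jet and mu = 8 give E_8.

E_{8}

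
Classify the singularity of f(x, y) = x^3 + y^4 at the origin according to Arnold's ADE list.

E_{6}

The Hessian of f at 0 is [[0, 0], [0, 0]] with rank 0, so corank 2. A Groebner basis of the Jacobian ideal J(f) in C{x,y} is {y^3, x^2}; counting standard monomials gives mu = 6. Corank 2; j^3 = x^3 is a perfect cube, so E-series; the 4-jet and mu = 6 give E_6.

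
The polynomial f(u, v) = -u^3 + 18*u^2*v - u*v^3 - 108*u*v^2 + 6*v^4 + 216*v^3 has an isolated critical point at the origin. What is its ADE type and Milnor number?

Type E7, Milnor number mu = 7.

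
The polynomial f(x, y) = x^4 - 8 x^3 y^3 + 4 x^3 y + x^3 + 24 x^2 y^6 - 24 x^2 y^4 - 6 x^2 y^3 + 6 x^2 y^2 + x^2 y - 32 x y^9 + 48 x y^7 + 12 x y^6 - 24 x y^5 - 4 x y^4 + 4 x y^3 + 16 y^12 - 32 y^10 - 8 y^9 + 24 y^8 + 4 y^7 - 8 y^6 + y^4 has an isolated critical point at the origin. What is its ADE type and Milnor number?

Type D_5, Milnor number mu = 5.

The Hessian of f at 0 is [[0, 0], [0, 0]] with rank 0, so corank 2. A Groebner basis of the Jacobian ideal J(f) in C{x,y} is {x*y^2, -x*y/4 + y^3, x^2 + x*y}; counting standard monomials gives mu = 5. Corank 2; j^3 = x^2*(x + y) has shape L^2 M (L != M), so D-series; mu = 5 gives D_5.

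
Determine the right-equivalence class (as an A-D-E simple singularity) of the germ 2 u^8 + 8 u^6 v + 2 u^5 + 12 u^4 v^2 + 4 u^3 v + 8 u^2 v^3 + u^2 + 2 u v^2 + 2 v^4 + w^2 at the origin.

A_3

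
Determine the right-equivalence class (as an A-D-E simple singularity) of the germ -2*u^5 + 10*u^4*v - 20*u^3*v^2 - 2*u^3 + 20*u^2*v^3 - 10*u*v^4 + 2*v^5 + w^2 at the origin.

E_{8}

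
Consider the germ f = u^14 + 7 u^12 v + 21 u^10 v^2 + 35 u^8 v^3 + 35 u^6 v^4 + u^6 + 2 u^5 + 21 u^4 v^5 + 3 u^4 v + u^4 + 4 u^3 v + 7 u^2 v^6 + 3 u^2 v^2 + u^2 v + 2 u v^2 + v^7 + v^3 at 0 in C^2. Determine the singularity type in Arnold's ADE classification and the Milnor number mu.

Type D_8, Milnor number mu = 8.

The Hessian of f at 0 has rank 0. Corank 2; j^3 = v*(u + v)^2 has shape L^2 M (L != M), so D-series; mu = 8 gives D_8.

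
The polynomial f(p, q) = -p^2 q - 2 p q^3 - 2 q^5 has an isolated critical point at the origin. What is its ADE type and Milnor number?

Type D_{6}, Milnor number mu = 6.

The Hessian of f at 0 has rank 0. Corank 2; j^3 = -p^2*q has shape L^2 M (L != M), so D-series; mu = 6 gives D_6.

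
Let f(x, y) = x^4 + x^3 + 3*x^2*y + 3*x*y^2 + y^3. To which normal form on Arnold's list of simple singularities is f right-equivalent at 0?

E_6

The Hessian of f at 0 is [[0, 0], [0, 0]] with rank 0, so corank 2. A Groebner basis of the Jacobian ideal J(f) in C{x,y} is {y^4, x*y^2 + 2*y^3/3, x^2 + 2*x*y + y^2}; counting standard monomials gives mu = 6. Corank 2; j^3 = (x + y)^3 is a perfect cube, so E-series; the 4-jet and mu = 6 give E_6.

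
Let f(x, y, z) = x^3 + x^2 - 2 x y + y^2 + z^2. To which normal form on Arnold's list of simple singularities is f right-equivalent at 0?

A_2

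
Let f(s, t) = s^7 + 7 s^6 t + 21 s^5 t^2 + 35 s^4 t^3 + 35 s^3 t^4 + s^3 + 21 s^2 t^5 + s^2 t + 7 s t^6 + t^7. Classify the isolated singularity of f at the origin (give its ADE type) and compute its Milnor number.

Type D_{8}, Milnor number mu = 8.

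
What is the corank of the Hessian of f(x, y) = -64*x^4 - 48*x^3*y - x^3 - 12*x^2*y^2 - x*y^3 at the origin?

Hessian at 0 has rank 0.

2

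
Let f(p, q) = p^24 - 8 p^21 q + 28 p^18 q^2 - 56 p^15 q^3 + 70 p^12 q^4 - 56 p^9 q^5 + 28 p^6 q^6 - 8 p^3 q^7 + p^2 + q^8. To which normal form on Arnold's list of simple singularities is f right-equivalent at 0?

The Hessian of f at 0 is [[2, 0], [0, 0]] with rank 1, so corank 1. A Groebner basis of the Jacobian ideal J(f) in C{p,q} is {q^7, p}; counting standard monomials gives mu = 7. Corank 1: A-series; mu = 7 gives A_7.

A_7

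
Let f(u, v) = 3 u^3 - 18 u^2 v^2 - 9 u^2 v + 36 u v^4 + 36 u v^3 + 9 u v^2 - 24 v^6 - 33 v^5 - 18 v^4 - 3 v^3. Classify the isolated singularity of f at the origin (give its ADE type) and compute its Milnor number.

The Hessian of f at 0 is [[0, 0], [0, 0]] with rank 0, so corank 2. A Groebner basis of the Jacobian ideal J(f) in C{u,v} is {v^4, u^3 - 3*u^2*v + 3*u^2/4 - 3*u*v/2 + 2*v^3 + 3*v^2/4, -u^2/4 + u*v^2 + u*v/2 - v^3 - v^2/4}; counting standard monomials gives mu = 8. Corank 2; j^3 = 3*(u - v)^3 is a perfect cube, so E-series; the 5-jet and mu = 8 give E_8.

Type E_{8}, Milnor number mu = 8.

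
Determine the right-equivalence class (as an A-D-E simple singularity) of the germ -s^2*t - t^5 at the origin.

The Hessian of f at 0 is [[0, 0], [0, 0]] with rank 0, so corank 2. A Groebner basis of the Jacobian ideal J(f) in C{s,t} is {s^2/5 + t^4, s^3, s*t}; counting standard monomials gives mu = 6. Corank 2; j^3 = -s^2*t has shape L^2 M (L != M), so D-series; mu = 6 gives D_6.

D_{6}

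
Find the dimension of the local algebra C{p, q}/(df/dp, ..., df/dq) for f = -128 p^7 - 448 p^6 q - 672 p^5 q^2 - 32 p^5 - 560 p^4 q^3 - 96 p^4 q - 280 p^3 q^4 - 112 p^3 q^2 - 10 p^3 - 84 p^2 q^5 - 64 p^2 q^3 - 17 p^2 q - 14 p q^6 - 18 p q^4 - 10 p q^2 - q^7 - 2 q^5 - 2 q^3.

4

The Hessian of f at 0 is [[0, 0], [0, 0]] with rank 0, so corank 2. A Groebner basis of the Jacobian ideal J(f) in C{p,q} is {q^3, p^2 - 2*q^2/11, p*q + 5*q^2/11}; counting standard monomials gives mu = 4. Corank 2; j^3 = -(2*p + q)*(5*p^2 + 6*p*q + 2*q^2) splits into three distinct lines over C (the quadratic factor has nonzero discriminant), so D_4.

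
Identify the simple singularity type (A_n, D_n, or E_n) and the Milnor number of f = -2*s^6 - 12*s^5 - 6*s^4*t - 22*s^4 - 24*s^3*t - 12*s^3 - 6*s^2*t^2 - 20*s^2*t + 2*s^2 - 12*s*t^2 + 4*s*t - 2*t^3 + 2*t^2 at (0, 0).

Type A_{2}, Milnor number mu = 2.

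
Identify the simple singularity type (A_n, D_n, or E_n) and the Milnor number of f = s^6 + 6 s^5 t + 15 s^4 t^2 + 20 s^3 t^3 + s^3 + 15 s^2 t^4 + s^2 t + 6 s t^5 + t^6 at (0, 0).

The Hessian of f at 0 has rank 0. Corank 2; j^3 = s^2*(s + t) has shape L^2 M (L != M), so D-series; mu = 7 gives D_7.

Type D_7, Milnor number mu = 7.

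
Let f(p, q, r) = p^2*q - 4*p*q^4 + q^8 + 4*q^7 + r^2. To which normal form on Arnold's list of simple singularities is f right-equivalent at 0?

D_9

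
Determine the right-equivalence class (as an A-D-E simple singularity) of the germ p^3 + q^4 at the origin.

E6

The Hessian of f at 0 has rank 0. Corank 2; j^3 = p^3 is a perfect cube, so E-series; the 4-jet and mu = 6 give E_6.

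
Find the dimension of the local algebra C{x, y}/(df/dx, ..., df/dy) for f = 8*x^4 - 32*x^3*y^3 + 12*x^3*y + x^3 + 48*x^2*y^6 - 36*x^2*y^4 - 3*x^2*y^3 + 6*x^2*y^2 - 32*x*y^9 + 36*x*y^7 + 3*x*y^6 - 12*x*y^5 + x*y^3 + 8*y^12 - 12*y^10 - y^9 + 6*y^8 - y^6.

7

The Hessian of f at 0 has rank 0. Corank 2; j^3 = x^3 is a perfect cube, so E-series; the 4-jet and mu = 7 give E_7.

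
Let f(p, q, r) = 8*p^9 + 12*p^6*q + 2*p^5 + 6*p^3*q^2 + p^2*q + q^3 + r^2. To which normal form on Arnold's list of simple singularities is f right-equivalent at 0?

D_{4}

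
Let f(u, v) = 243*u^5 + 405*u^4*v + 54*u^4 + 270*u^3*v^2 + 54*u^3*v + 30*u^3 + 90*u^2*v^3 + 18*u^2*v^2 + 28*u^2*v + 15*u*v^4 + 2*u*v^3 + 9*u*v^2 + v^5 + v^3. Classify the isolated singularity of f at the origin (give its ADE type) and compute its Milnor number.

The Hessian of f at 0 is [[0, 0], [0, 0]] with rank 0, so corank 2. A Groebner basis of the Jacobian ideal J(f) in C{u,v} is {v^3, u^2 - 3*v^2/26, u*v + 9*v^2/26}; counting standard monomials gives mu = 4. Corank 2; j^3 = (3*u + v)*(10*u^2 + 6*u*v + v^2) splits into three distinct lines over C (the quadratic factor has nonzero discriminant), so D_4.

Type D_{4}, Milnor number mu = 4.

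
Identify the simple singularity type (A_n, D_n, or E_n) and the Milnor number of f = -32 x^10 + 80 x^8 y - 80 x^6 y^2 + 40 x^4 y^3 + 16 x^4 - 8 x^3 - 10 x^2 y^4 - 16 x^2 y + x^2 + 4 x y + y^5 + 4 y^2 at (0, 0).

Type A_4, Milnor number mu = 4.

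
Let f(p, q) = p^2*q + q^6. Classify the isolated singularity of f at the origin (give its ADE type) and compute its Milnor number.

Type D_7, Milnor number mu = 7.

The Hessian of f at 0 is [[0, 0], [0, 0]] with rank 0, so corank 2. A Groebner basis of the Jacobian ideal J(f) in C{p,q} is {p^2/6 + q^5, p^3, p*q}; counting standard monomials gives mu = 7. Corank 2; j^3 = p^2*q has shape L^2 M (L != M), so D-series; mu = 7 gives D_7.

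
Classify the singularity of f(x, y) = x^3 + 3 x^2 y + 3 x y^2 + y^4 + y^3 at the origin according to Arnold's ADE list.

E6

The Hessian of f at 0 is [[0, 0], [0, 0]] with rank 0, so corank 2. A Groebner basis of the Jacobian ideal J(f) in C{x,y} is {y^3, x^2 + 2*x*y + y^2}; counting standard monomials gives mu = 6. Corank 2; j^3 = (x + y)^3 is a perfect cube, so E-series; the 4-jet and mu = 6 give E_6.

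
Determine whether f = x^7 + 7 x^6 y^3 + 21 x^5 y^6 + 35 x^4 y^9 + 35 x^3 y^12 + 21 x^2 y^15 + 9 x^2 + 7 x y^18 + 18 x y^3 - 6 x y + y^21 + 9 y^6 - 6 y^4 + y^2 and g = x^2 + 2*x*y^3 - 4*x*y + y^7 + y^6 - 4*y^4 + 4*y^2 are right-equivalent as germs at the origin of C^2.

The Hessian of f at 0 has rank 1. Corank 1: A-series; mu = 6 gives A_6. The Hessian of g at 0 has rank 1. Corank 1: A-series; mu = 6 gives A_6. Both have type A_6, hence right-equivalent.

Yes.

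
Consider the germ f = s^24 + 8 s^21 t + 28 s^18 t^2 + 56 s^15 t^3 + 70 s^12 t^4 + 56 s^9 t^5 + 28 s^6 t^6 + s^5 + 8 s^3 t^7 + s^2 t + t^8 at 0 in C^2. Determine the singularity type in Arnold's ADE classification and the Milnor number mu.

Type D_9, Milnor number mu = 9.

The Hessian of f at 0 is [[0, 0], [0, 0]] with rank 0, so corank 2. A Groebner basis of the Jacobian ideal J(f) in C{s,t} is {s^2/8 + t^7, s^3, s*t}; counting standard monomials gives mu = 9. Corank 2; j^3 = s^2*t has shape L^2 M (L != M), so D-series; mu = 9 gives D_9.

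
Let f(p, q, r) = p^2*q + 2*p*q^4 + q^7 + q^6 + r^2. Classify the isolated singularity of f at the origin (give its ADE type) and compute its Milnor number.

Type D_7, Milnor number mu = 7.

The Hessian of f at 0 has rank 1. Corank 2; j^3 = p^2*q has shape L^2 M (L != M), so D-series; mu = 7 gives D_7.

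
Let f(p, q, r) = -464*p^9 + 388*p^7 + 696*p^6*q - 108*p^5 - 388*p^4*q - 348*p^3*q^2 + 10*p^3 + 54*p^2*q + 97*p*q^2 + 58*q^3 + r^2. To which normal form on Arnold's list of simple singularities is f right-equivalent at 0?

D_{4}

The Hessian of f at 0 has rank 1. Corank 2; j^3 = (p + 2*q)*(10*p^2 + 34*p*q + 29*q^2) splits into three distinct lines over C (the quadratic factor has nonzero discriminant), so D_4.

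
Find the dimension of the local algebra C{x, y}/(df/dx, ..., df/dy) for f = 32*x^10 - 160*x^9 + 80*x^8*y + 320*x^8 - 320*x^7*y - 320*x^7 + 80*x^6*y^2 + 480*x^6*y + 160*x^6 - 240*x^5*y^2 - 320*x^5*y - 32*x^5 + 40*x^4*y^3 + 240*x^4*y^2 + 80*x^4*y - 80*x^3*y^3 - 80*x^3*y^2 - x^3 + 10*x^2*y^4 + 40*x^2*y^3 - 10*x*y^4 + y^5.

8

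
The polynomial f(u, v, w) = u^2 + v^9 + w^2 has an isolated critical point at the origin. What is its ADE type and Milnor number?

Type A_{8}, Milnor number mu = 8.

The Hessian of f at 0 is [[2, 0, 0], [0, 0, 0], [0, 0, 2]] with rank 2, so corank 1. A Groebner basis of the Jacobian ideal J(f) in C{u,v,w} is {v^8, u, w}; counting standard monomials gives mu = 8. Corank 1: A-series; mu = 8 gives A_8.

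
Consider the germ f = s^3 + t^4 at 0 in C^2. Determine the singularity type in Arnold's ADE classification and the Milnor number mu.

Type E6, Milnor number mu = 6.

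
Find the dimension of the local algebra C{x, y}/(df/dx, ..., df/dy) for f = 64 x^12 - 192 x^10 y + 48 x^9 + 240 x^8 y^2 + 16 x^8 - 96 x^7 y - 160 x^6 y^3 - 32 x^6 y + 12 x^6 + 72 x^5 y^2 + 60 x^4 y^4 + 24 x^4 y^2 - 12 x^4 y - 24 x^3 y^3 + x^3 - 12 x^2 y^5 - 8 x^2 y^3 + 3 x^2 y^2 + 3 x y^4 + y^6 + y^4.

The Hessian of f at 0 has rank 0. Corank 2; j^3 = x^3 is a perfect cube, so E-series; the 4-jet and mu = 6 give E_6.

6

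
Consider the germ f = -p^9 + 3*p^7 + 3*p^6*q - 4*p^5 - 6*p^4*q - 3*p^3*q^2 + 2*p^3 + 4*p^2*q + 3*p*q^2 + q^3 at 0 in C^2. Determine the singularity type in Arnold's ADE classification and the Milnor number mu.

The Hessian of f at 0 is [[0, 0], [0, 0]] with rank 0, so corank 2. A Groebner basis of the Jacobian ideal J(f) in C{p,q} is {q^3, p^2 - 3*q^2/2, p*q + 3*q^2/2}; counting standard monomials gives mu = 4. Corank 2; j^3 = (p + q)*(2*p^2 + 2*p*q + q^2) splits into three distinct lines over C (the quadratic factor has nonzero discriminant), so D_4.

Type D4, Milnor number mu = 4.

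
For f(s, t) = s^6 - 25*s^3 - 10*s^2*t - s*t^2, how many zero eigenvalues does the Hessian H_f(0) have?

2

The Hessian at 0 is [[0, 0], [0, 0]] of rank 0; hence corank 2.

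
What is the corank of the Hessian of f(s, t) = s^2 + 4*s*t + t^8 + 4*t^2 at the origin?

1

The Hessian at 0 is [[2, 4], [4, 8]] of rank 1; hence corank 1.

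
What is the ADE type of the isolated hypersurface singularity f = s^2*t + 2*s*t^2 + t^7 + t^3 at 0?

D_{8}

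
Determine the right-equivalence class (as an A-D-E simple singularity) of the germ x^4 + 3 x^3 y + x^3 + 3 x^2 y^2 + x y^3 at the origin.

E7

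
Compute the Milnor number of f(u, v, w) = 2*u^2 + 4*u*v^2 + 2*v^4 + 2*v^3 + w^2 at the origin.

2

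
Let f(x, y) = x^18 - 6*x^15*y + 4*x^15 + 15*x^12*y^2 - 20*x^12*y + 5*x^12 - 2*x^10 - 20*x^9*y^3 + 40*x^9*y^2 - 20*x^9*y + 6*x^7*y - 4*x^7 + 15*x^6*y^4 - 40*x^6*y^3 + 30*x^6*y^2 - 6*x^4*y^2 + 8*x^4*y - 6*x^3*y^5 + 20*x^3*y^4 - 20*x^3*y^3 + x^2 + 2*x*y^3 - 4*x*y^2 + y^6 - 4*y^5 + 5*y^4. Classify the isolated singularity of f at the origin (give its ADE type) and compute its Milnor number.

Type A_{3}, Milnor number mu = 3.

The Hessian of f at 0 has rank 1. Corank 1: A-series; mu = 3 gives A_3.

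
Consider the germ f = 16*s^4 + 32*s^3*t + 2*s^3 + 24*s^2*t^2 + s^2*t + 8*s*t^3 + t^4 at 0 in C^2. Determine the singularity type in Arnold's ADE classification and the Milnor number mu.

The Hessian of f at 0 is [[0, 0], [0, 0]] with rank 0, so corank 2. A Groebner basis of the Jacobian ideal J(f) in C{s,t} is {s*t^2, -s*t/8 + t^3, s^2 + s*t/2}; counting standard monomials gives mu = 5. Corank 2; j^3 = s^2*(2*s + t) has shape L^2 M (L != M), so D-series; mu = 5 gives D_5.

Type D_{5}, Milnor number mu = 5.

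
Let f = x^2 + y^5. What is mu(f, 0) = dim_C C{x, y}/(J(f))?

4

The Hessian of f at 0 is [[2, 0], [0, 0]] with rank 1, so corank 1. A Groebner basis of the Jacobian ideal J(f) in C{x,y} is {y^4, x}; counting standard monomials gives mu = 4. Corank 1: A-series; mu = 4 gives A_4.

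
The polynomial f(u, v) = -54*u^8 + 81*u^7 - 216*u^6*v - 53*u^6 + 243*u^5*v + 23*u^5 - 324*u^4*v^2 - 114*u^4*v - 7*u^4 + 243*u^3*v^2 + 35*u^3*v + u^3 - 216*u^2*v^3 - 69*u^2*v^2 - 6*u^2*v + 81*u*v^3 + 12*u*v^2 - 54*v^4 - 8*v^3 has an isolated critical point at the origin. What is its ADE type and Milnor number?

Type E7, Milnor number mu = 7.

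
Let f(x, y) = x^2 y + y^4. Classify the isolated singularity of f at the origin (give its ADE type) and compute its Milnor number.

The Hessian of f at 0 has rank 0. Corank 2; j^3 = x^2*y has shape L^2 M (L != M), so D-series; mu = 5 gives D_5.

Type D_{5}, Milnor number mu = 5.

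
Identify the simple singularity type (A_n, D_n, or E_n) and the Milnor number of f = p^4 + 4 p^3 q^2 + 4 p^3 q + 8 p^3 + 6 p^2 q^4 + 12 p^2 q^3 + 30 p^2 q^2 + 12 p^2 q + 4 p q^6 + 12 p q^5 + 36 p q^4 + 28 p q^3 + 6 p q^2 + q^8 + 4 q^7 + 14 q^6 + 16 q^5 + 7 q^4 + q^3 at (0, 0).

The Hessian of f at 0 has rank 0. Corank 2; j^3 = (2*p + q)^3 is a perfect cube, so E-series; the 4-jet and mu = 6 give E_6.

Type E_6, Milnor number mu = 6.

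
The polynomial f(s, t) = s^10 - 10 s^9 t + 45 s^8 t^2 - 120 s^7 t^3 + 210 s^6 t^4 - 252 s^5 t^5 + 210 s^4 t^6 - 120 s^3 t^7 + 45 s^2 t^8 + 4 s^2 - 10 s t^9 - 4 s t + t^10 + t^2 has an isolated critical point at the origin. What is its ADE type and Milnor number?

The Hessian of f at 0 is [[8, -4], [-4, 2]] with rank 1, so corank 1. A Groebner basis of the Jacobian ideal J(f) in C{s,t} is {t^9, s - t/2}; counting standard monomials gives mu = 9. Corank 1: A-series; mu = 9 gives A_9.

Type A_{9}, Milnor number mu = 9.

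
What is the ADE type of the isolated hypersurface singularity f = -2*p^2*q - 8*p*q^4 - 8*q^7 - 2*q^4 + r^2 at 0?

The Hessian of f at 0 has rank 1. Corank 2; j^3 = -2*p^2*q has shape L^2 M (L != M), so D-series; mu = 5 gives D_5.

D5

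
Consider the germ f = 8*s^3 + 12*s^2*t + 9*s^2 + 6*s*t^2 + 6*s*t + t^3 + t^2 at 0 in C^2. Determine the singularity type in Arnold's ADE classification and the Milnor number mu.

Type A_2, Milnor number mu = 2.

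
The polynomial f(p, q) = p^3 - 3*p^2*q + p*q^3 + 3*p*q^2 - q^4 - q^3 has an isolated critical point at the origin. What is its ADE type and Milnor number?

Type E_7, Milnor number mu = 7.

The Hessian of f at 0 has rank 0. Corank 2; j^3 = (p - q)^3 is a perfect cube, so E-series; the 4-jet and mu = 7 give E_7.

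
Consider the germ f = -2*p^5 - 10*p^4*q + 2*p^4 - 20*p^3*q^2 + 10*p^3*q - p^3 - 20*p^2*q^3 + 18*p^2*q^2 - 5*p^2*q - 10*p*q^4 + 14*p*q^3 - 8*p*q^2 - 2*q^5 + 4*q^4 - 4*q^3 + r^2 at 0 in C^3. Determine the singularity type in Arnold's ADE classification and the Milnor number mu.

Type D_6, Milnor number mu = 6.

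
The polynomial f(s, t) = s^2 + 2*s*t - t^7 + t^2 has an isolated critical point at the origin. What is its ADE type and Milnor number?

The Hessian of f at 0 has rank 1. Corank 1: A-series; mu = 6 gives A_6.

Type A_{6}, Milnor number mu = 6.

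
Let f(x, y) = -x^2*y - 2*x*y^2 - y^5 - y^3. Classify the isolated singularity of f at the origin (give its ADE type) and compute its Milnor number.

Type D_{6}, Milnor number mu = 6.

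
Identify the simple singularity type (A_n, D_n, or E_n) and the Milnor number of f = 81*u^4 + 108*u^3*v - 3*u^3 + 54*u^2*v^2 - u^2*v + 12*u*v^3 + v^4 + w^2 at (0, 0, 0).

The Hessian of f at 0 has rank 1. Corank 2; j^3 = -u^2*(3*u + v) has shape L^2 M (L != M), so D-series; mu = 5 gives D_5.

Type D_{5}, Milnor number mu = 5.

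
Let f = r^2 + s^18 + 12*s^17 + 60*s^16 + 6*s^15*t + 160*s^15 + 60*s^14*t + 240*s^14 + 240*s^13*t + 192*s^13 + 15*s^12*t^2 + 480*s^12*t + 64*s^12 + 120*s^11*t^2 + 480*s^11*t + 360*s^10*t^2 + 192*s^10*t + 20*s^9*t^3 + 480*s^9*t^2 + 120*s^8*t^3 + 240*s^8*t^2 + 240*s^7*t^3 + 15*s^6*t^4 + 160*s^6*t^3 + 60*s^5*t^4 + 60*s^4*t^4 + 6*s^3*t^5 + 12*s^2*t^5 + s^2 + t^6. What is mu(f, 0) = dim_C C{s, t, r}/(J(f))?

5

The Hessian of f at 0 has rank 2. Corank 1: A-series; mu = 5 gives A_5.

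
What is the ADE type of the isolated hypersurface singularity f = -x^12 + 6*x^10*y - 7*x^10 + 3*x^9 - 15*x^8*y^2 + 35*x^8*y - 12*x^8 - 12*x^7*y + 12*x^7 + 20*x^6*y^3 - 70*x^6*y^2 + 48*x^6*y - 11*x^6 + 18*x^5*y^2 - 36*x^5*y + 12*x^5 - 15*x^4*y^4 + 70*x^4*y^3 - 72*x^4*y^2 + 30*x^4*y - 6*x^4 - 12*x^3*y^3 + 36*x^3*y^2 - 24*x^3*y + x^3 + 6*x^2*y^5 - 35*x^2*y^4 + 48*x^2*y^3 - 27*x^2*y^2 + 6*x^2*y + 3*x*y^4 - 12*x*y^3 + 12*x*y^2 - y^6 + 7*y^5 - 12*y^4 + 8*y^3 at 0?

E8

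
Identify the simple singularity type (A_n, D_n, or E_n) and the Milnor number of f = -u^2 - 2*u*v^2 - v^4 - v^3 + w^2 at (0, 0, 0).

The Hessian of f at 0 has rank 2. Corank 1: A-series; mu = 2 gives A_2.

Type A_{2}, Milnor number mu = 2.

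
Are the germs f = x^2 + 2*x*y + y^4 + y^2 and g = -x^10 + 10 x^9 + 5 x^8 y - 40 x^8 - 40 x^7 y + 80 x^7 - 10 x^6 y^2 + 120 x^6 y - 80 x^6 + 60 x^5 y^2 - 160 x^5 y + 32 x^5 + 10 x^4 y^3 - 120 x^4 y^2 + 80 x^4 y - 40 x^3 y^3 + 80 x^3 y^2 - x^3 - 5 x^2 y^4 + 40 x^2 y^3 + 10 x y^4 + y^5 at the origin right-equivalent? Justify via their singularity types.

No.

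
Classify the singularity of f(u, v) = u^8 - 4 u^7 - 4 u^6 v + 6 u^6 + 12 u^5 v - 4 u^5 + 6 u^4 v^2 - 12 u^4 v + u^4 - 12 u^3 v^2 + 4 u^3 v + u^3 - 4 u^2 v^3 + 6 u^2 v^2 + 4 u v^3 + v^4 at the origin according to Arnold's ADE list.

The Hessian of f at 0 has rank 0. Corank 2; j^3 = u^3 is a perfect cube, so E-series; the 4-jet and mu = 6 give E_6.

E6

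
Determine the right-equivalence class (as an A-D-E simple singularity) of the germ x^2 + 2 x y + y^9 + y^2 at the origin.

A_8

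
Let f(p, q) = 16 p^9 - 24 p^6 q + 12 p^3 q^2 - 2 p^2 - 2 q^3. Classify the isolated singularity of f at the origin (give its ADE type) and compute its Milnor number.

Type A_{2}, Milnor number mu = 2.

The Hessian of f at 0 has rank 1. Corank 1: A-series; mu = 2 gives A_2.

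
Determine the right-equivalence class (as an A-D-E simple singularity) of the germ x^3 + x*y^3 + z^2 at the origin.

The Hessian of f at 0 has rank 1. Corank 2; j^3 = x^3 is a perfect cube, so E-series; the 4-jet and mu = 7 give E_7.

E7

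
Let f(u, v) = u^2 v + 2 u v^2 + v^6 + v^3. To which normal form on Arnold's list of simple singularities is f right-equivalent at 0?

The Hessian of f at 0 has rank 0. Corank 2; j^3 = v*(u + v)^2 has shape L^2 M (L != M), so D-series; mu = 7 gives D_7.

D_7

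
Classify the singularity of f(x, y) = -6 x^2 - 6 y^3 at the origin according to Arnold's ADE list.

The Hessian of f at 0 has rank 1. Corank 1: A-series; mu = 2 gives A_2.

A2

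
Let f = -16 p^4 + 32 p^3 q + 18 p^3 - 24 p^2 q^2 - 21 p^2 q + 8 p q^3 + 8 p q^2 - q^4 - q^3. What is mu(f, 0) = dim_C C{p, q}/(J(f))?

5

The Hessian of f at 0 is [[0, 0], [0, 0]] with rank 0, so corank 2. A Groebner basis of the Jacobian ideal J(f) in C{p,q} is {p*q^2 + 27*p*q/8 - 9*q^2/8, 81*p*q/8 + q^3 - 27*q^2/8, p^2 - 5*p*q/6 + q^2/6}; counting standard monomials gives mu = 5. Corank 2; j^3 = (2*p - q)*(3*p - q)^2 has shape L^2 M (L != M), so D-series; mu = 5 gives D_5.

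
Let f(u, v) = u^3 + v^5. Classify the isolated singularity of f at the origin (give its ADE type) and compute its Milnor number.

Type E8, Milnor number mu = 8.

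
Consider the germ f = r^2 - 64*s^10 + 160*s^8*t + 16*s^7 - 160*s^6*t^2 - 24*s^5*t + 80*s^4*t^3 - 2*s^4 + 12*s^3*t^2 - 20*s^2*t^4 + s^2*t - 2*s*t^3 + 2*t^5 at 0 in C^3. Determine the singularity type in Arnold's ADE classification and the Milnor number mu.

Type D6, Milnor number mu = 6.

The Hessian of f at 0 has rank 1. Corank 2; j^3 = s^2*t has shape L^2 M (L != M), so D-series; mu = 6 gives D_6.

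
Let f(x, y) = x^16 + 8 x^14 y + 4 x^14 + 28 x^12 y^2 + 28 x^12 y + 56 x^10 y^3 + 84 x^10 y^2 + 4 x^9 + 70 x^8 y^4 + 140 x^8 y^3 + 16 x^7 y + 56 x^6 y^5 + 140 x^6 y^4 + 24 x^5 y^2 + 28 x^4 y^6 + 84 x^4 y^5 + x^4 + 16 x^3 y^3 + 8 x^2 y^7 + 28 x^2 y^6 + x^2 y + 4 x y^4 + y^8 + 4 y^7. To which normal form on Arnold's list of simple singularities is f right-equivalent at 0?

D_9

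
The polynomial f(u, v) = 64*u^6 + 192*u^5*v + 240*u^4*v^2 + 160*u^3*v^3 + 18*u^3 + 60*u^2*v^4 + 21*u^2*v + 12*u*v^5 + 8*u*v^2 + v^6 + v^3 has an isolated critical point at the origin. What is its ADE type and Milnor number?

The Hessian of f at 0 has rank 0. Corank 2; j^3 = (2*u + v)*(3*u + v)^2 has shape L^2 M (L != M), so D-series; mu = 7 gives D_7.

Type D7, Milnor number mu = 7.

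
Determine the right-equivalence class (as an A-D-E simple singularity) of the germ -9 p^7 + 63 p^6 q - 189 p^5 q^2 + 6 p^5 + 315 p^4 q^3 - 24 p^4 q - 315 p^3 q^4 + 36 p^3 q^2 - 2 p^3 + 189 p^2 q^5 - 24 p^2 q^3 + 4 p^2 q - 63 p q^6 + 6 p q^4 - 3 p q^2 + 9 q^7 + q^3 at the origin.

The Hessian of f at 0 has rank 0. Corank 2; j^3 = -(p - q)*(2*p^2 - 2*p*q + q^2) splits into three distinct lines over C (the quadratic factor has nonzero discriminant), so D_4.

D_4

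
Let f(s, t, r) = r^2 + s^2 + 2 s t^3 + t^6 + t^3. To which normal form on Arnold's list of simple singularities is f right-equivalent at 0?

A2

The Hessian of f at 0 has rank 2. Corank 1: A-series; mu = 2 gives A_2.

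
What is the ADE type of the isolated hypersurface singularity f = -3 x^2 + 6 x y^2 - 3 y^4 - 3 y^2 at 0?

The Hessian of f at 0 has rank 2. Corank 0: nondegenerate Morse point, so A_1.

A_1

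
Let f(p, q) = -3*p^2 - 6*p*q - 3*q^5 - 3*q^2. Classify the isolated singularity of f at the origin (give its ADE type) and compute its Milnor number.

Type A_4, Milnor number mu = 4.

The Hessian of f at 0 has rank 1. Corank 1: A-series; mu = 4 gives A_4.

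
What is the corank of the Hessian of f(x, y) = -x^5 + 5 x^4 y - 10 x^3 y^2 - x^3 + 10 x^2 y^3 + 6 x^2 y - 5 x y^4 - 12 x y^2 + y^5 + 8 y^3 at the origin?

Hessian at 0 has rank 0.

2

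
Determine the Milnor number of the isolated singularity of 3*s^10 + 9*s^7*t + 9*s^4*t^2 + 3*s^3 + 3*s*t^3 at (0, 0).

7

The Hessian of f at 0 is [[0, 0], [0, 0]] with rank 0, so corank 2. A Groebner basis of the Jacobian ideal J(f) in C{s,t} is {s^3, s*t^2, 3*s^2 + t^3}; counting standard monomials gives mu = 7. Corank 2; j^3 = 3*s^3 is a perfect cube, so E-series; the 4-jet and mu = 7 give E_7.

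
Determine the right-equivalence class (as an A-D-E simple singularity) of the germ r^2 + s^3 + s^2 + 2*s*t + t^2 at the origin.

A_2

The Hessian of f at 0 has rank 2. Corank 1: A-series; mu = 2 gives A_2.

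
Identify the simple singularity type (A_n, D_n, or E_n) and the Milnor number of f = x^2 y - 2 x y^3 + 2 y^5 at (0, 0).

The Hessian of f at 0 has rank 0. Corank 2; j^3 = x^2*y has shape L^2 M (L != M), so D-series; mu = 6 gives D_6.

Type D_6, Milnor number mu = 6.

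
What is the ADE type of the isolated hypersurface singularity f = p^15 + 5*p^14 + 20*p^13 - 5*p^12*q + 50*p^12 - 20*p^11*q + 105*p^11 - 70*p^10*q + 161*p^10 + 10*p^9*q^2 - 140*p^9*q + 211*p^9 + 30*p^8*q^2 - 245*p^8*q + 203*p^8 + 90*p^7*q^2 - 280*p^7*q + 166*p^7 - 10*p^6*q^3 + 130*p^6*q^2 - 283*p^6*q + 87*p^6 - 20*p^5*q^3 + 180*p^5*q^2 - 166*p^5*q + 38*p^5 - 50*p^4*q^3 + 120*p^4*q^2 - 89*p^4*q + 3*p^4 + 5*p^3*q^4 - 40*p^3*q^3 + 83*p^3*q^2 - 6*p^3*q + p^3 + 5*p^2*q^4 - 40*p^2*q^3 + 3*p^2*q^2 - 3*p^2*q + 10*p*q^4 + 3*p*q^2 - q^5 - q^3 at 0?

The Hessian of f at 0 has rank 0. Corank 2; j^3 = (p - q)^3 is a perfect cube, so E-series; the 5-jet and mu = 8 give E_8.

E_{8}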